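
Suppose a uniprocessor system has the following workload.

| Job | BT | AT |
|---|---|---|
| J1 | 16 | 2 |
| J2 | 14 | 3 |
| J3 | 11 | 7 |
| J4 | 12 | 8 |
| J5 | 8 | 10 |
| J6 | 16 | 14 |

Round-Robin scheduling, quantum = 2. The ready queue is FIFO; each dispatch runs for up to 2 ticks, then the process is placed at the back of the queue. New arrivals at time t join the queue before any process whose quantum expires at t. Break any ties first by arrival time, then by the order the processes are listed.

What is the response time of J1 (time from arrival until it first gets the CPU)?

Timeline: | idle 0-2 | J1 2-4 | J2 4-6 | J1 6-8 | J2 8-10 | J3 10-12 | J4 12-14 | J1 14-16 | J5 16-18 | J2 18-20 | J3 20-22 | J6 22-24 | J4 24-26 | J1 26-28 | J5 28-30 | J2 30-32 | J3 32-34 | J6 34-36 | J4 36-38 | J1 38-40 | J5 40-42 | J2 42-44 | J3 44-46 | J6 46-48 | J4 48-50 | J1 50-52 | J5 52-54 | J2 54-56 | J3 56-58 | J6 58-60 | J4 60-62 | J1 62-64 | J2 64-66 | J3 66-67 | J6 67-69 | J4 69-71 | J1 71-73 | J6 73-79 |
Completion: J1=73  J2=66  J3=67  J4=71  J5=54  J6=79
Turnaround (C−A): J1=71  J2=63  J3=60  J4=63  J5=44  J6=65
Response(J1) = first start − arrival = 2 − 2 = 0

0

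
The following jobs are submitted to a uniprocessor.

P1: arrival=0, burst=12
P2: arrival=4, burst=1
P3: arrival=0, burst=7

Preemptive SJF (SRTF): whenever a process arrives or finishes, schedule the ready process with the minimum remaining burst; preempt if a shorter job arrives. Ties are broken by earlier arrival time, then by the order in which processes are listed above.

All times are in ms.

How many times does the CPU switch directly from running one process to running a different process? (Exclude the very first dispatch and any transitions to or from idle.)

3

Schedule: | P3 0-4 | P2 4-5 | P3 5-8 | P1 8-20 |
Completion: P1=20  P2=5  P3=8
Turnaround (C−A): P1=20  P2=1  P3=8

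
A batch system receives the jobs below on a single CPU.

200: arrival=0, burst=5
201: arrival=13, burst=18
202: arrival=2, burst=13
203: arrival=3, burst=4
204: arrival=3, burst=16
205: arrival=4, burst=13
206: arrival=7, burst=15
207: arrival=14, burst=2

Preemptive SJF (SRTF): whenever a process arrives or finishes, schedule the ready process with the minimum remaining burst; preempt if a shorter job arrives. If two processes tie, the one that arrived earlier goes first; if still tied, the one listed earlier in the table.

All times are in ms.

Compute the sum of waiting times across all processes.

Schedule: | 200 0-5 | 203 5-9 | 202 9-14 | 207 14-16 | 202 16-24 | 205 24-37 | 206 37-52 | 204 52-68 | 201 68-86 |
Completion: 200=5  201=86  202=24  203=9  204=68  205=37  206=52  207=16
Turnaround (C−A): 200=5  201=73  202=22  203=6  204=65  205=33  206=45  207=2
Waiting = turnaround − burst: 200=0, 201=55, 202=9, 203=2, 204=49, 205=20, 206=30, 207=0
Total waiting = 0 + 55 + 9 + 2 + 49 + 20 + 30 + 0 = 165

165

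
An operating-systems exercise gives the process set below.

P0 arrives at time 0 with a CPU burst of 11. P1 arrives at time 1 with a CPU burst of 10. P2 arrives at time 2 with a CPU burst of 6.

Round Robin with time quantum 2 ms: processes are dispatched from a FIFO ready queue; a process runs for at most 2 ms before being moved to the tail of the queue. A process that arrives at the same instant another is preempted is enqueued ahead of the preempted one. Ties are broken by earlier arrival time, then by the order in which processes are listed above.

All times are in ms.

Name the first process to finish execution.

Gantt: | P0 0-2 | P1 2-4 | P2 4-6 | P0 6-8 | P1 8-10 | P2 10-12 | P0 12-14 | P1 14-16 | P2 16-18 | P0 18-20 | P1 20-22 | P0 22-24 | P1 24-26 | P0 26-27 |
Completion: P0=27  P1=26  P2=18
Finish order: P2 → P1 → P0

P2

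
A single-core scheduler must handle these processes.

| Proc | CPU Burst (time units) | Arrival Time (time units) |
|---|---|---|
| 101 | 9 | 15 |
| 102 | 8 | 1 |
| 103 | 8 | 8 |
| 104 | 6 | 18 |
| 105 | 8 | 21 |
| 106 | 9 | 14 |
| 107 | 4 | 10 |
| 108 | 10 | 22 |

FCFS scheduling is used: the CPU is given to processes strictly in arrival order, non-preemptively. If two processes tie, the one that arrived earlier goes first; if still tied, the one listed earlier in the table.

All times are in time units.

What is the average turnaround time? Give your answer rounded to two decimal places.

Schedule: | idle 0-1 | 102 1-9 | 103 9-17 | 107 17-21 | 106 21-30 | 101 30-39 | 104 39-45 | 105 45-53 | 108 53-63 |
Completion: 101=39  102=9  103=17  104=45  105=53  106=30  107=21  108=63
Turnaround times: 101=24, 102=8, 103=9, 104=27, 105=32, 106=16, 107=11, 108=41
Average turnaround = (24+8+9+27+32+16+11+41) / 8 = 168/8 = 21.00

21.00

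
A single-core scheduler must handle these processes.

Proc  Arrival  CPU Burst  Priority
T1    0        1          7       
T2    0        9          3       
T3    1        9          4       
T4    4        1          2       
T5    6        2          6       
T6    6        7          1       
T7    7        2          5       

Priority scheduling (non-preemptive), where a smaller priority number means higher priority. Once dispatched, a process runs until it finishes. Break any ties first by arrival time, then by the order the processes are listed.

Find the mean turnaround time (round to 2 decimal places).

19.00

Gantt: | T2 0-9 | T6 9-16 | T4 16-17 | T3 17-26 | T7 26-28 | T5 28-30 | T1 30-31 |
Completion: T1=31  T2=9  T3=26  T4=17  T5=30  T6=16  T7=28
Turnaround (C−A): T1=31  T2=9  T3=25  T4=13  T5=24  T6=10  T7=21
Turnaround times: T1=31, T2=9, T3=25, T4=13, T5=24, T6=10, T7=21
Average turnaround = (31+9+25+13+24+10+21) / 7 = 133/7 = 19.00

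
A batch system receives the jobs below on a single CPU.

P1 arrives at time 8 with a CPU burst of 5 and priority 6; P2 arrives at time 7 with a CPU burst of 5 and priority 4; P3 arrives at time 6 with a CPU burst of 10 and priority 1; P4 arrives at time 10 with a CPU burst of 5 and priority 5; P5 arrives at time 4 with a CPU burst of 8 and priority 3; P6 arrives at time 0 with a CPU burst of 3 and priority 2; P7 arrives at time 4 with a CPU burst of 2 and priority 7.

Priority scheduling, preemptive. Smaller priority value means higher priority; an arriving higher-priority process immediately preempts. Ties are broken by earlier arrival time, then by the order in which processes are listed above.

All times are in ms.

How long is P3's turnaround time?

Schedule: | P6 0-3 | idle 3-4 | P5 4-6 | P3 6-16 | P5 16-22 | P2 22-27 | P4 27-32 | P1 32-37 | P7 37-39 |
Completion: P1=37  P2=27  P3=16  P4=32  P5=22  P6=3  P7=39
Turnaround (C−A): P1=29  P2=20  P3=10  P4=22  P5=18  P6=3  P7=35
Turnaround(P3) = completion − arrival = 16 − 6 = 10

10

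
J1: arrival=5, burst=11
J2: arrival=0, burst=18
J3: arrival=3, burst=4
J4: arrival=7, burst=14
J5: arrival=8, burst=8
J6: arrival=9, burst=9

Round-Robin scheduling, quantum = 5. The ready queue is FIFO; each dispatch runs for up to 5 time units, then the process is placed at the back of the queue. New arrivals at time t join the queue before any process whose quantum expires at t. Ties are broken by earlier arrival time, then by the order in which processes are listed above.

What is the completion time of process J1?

Timeline: | J2 0-5 | J3 5-9 | J1 9-14 | J2 14-19 | J4 19-24 | J5 24-29 | J6 29-34 | J1 34-39 | J2 39-44 | J4 44-49 | J5 49-52 | J6 52-56 | J1 56-57 | J2 57-60 | J4 60-64 |
Completion: J1=57  J2=60  J3=9  J4=64  J5=52  J6=56

57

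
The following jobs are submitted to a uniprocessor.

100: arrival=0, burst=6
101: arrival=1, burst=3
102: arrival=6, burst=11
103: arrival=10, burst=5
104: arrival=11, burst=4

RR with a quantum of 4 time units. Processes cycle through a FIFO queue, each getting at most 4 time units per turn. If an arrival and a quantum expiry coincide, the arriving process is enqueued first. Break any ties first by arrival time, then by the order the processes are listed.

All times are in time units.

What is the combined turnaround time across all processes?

Gantt: | 100 0-4 | 101 4-7 | 100 7-9 | 102 9-13 | 103 13-17 | 104 17-21 | 102 21-25 | 103 25-26 | 102 26-29 |
Completion: 100=9  101=7  102=29  103=26  104=21
Turnaround (C−A): 100=9  101=6  102=23  103=16  104=10
Turnaround = completion − arrival: 100=9, 101=6, 102=23, 103=16, 104=10
Total turnaround = 9 + 6 + 23 + 16 + 10 = 64

64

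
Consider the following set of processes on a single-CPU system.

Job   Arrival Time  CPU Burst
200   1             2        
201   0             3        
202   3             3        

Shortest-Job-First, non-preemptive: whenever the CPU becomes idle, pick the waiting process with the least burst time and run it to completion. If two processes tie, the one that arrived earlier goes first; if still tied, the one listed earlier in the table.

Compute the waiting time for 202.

Schedule: | 201 0-3 | 200 3-5 | 202 5-8 |
Completion: 200=5  201=3  202=8
Turnaround (C−A): 200=4  201=3  202=5
Waiting(202) = turnaround − burst = 5 − 3 = 2

2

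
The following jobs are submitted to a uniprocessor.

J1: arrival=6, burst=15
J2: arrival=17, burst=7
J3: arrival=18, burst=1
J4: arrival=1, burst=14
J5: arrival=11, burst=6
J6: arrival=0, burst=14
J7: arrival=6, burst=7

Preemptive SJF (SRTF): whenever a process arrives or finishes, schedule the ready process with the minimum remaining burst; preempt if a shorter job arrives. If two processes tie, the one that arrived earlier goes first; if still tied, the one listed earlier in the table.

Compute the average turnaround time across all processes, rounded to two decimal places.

24.00

Timeline: | J6 0-6 | J7 6-13 | J5 13-19 | J3 19-20 | J2 20-27 | J6 27-35 | J4 35-49 | J1 49-64 |
Completion: J1=64  J2=27  J3=20  J4=49  J5=19  J6=35  J7=13
Turnaround (C−A): J1=58  J2=10  J3=2  J4=48  J5=8  J6=35  J7=7
Turnaround times: J1=58, J2=10, J3=2, J4=48, J5=8, J6=35, J7=7
Average turnaround = (58+10+2+48+8+35+7) / 7 = 168/7 = 24.00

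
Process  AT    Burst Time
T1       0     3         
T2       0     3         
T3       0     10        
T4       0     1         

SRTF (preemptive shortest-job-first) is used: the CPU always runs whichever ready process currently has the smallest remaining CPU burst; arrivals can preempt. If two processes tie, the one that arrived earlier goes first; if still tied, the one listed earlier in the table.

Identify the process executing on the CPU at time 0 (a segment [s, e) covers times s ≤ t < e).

Schedule: | T4 0-1 | T1 1-4 | T2 4-7 | T3 7-17 |
Completion: T1=4  T2=7  T3=17  T4=1

T4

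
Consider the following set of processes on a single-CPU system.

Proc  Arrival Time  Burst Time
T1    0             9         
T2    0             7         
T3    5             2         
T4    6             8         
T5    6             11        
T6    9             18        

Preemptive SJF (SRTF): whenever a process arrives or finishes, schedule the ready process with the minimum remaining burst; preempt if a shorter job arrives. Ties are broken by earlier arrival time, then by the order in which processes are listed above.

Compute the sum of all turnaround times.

125

Schedule: | T2 0-7 | T3 7-9 | T4 9-17 | T1 17-26 | T5 26-37 | T6 37-55 |
Completion: T1=26  T2=7  T3=9  T4=17  T5=37  T6=55
Turnaround = completion − arrival: T1=26, T2=7, T3=4, T4=11, T5=31, T6=46
Total turnaround = 26 + 7 + 4 + 11 + 31 + 46 = 125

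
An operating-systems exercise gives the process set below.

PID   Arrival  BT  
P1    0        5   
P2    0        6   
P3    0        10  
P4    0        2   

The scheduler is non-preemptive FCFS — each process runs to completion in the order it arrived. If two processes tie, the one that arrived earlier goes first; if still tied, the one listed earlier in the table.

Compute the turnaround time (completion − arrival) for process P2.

Timeline: | P1 0-5 | P2 5-11 | P3 11-21 | P4 21-23 |
Completion: P1=5  P2=11  P3=21  P4=23
Turnaround (C−A): P1=5  P2=11  P3=21  P4=23
Turnaround(P2) = completion − arrival = 11 − 0 = 11

11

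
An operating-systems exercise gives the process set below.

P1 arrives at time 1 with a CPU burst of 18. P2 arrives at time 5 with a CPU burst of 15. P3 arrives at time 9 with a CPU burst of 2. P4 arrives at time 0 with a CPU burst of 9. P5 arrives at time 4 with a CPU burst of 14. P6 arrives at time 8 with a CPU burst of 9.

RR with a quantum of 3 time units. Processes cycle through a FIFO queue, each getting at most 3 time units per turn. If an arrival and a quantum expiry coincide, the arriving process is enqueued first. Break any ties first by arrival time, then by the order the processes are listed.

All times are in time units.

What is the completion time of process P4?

26

Timeline: | P4 0-3 | P1 3-6 | P4 6-9 | P5 9-12 | P2 12-15 | P1 15-18 | P6 18-21 | P3 21-23 | P4 23-26 | P5 26-29 | P2 29-32 | P1 32-35 | P6 35-38 | P5 38-41 | P2 41-44 | P1 44-47 | P6 47-50 | P5 50-53 | P2 53-56 | P1 56-59 | P5 59-61 | P2 61-64 | P1 64-67 |
Completion: P1=67  P2=64  P3=23  P4=26  P5=61  P6=50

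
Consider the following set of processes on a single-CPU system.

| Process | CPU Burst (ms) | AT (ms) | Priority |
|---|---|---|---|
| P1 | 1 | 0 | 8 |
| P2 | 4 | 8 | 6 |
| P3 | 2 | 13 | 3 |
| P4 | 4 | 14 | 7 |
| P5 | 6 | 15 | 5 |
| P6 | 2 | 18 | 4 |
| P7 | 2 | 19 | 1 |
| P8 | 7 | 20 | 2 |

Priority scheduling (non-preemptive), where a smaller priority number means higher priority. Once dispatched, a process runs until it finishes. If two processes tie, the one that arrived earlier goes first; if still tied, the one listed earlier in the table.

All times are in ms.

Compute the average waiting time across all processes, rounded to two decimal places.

4.38

Schedule: | P1 0-1 | idle 1-8 | P2 8-12 | idle 12-13 | P3 13-15 | P5 15-21 | P7 21-23 | P8 23-30 | P6 30-32 | P4 32-36 |
Completion: P1=1  P2=12  P3=15  P4=36  P5=21  P6=32  P7=23  P8=30
Turnaround (C−A): P1=1  P2=4  P3=2  P4=22  P5=6  P6=14  P7=4  P8=10
Waiting times: P1=0, P2=0, P3=0, P4=18, P5=0, P6=12, P7=2, P8=3
Average waiting = (0+0+0+18+0+12+2+3) / 8 = 35/8 = 4.38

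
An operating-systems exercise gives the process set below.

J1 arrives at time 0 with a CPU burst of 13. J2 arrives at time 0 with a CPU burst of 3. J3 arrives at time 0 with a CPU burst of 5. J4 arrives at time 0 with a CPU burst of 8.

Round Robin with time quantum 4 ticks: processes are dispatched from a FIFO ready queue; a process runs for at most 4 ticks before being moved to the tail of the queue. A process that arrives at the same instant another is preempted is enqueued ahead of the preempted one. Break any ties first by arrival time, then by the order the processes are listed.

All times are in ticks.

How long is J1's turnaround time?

29

Schedule: | J1 0-4 | J2 4-7 | J3 7-11 | J4 11-15 | J1 15-19 | J3 19-20 | J4 20-24 | J1 24-29 |
Completion: J1=29  J2=7  J3=20  J4=24
Turnaround (C−A): J1=29  J2=7  J3=20  J4=24
Turnaround(J1) = completion − arrival = 29 − 0 = 29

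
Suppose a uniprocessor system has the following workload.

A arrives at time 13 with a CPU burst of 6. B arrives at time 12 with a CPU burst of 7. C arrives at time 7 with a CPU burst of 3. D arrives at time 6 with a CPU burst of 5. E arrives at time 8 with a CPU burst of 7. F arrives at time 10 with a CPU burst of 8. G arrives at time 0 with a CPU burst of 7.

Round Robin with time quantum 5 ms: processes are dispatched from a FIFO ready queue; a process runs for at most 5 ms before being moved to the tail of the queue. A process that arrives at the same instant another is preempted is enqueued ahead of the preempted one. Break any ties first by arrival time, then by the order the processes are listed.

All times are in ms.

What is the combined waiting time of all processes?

Gantt: | G 0-7 | D 7-12 | C 12-15 | E 15-20 | F 20-25 | B 25-30 | A 30-35 | E 35-37 | F 37-40 | B 40-42 | A 42-43 |
Completion: A=43  B=42  C=15  D=12  E=37  F=40  G=7
Waiting = turnaround − burst: A=24, B=23, C=5, D=1, E=22, F=22, G=0
Total waiting = 24 + 23 + 5 + 1 + 22 + 22 + 0 = 97

97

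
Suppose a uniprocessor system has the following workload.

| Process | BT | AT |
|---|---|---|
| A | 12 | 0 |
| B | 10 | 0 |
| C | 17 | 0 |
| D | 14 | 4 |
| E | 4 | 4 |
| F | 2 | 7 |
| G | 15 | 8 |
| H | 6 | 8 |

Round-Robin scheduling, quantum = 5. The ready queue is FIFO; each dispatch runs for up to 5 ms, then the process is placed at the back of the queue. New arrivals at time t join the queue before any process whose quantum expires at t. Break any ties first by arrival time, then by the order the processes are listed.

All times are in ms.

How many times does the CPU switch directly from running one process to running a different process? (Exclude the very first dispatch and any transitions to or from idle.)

18

Timeline: | A 0-5 | B 5-10 | C 10-15 | D 15-20 | E 20-24 | A 24-29 | F 29-31 | G 31-36 | H 36-41 | B 41-46 | C 46-51 | D 51-56 | A 56-58 | G 58-63 | H 63-64 | C 64-69 | D 69-73 | G 73-78 | C 78-80 |
Completion: A=58  B=46  C=80  D=73  E=24  F=31  G=78  H=64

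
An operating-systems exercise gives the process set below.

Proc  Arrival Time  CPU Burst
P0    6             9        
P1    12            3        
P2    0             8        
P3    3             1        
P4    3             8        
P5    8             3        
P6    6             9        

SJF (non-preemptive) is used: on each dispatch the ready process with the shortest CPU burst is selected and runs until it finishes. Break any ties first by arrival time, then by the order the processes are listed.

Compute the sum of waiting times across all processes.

Schedule: | P2 0-8 | P3 8-9 | P5 9-12 | P1 12-15 | P4 15-23 | P0 23-32 | P6 32-41 |
Completion: P0=32  P1=15  P2=8  P3=9  P4=23  P5=12  P6=41
Turnaround (C−A): P0=26  P1=3  P2=8  P3=6  P4=20  P5=4  P6=35
Waiting = turnaround − burst: P0=17, P1=0, P2=0, P3=5, P4=12, P5=1, P6=26
Total waiting = 17 + 0 + 0 + 5 + 12 + 1 + 26 = 61

61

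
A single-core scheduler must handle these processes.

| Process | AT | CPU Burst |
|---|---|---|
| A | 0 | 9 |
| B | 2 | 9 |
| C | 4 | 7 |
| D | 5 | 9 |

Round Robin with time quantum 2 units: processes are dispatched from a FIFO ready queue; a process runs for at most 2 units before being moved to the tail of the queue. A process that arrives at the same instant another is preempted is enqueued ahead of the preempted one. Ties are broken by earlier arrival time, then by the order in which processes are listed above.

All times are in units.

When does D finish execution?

34

Schedule: | A 0-2 | B 2-4 | A 4-6 | C 6-8 | B 8-10 | D 10-12 | A 12-14 | C 14-16 | B 16-18 | D 18-20 | A 20-22 | C 22-24 | B 24-26 | D 26-28 | A 28-29 | C 29-30 | B 30-31 | D 31-34 |
Completion: A=29  B=31  C=30  D=34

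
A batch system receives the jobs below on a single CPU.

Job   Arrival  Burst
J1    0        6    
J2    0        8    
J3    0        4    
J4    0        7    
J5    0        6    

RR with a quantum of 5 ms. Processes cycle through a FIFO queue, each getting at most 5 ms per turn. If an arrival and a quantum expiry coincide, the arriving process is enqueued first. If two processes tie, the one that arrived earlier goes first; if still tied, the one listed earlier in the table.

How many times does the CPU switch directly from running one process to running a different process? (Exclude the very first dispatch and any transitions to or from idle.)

Schedule: | J1 0-5 | J2 5-10 | J3 10-14 | J4 14-19 | J5 19-24 | J1 24-25 | J2 25-28 | J4 28-30 | J5 30-31 |
Completion: J1=25  J2=28  J3=14  J4=30  J5=31

8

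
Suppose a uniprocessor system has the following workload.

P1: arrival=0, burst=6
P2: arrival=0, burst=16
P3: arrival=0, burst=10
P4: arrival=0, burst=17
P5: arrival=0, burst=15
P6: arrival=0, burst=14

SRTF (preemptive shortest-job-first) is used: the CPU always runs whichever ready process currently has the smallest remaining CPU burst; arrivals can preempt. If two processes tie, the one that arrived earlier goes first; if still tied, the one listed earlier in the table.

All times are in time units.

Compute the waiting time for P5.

30

Schedule: | P1 0-6 | P3 6-16 | P6 16-30 | P5 30-45 | P2 45-61 | P4 61-78 |
Completion: P1=6  P2=61  P3=16  P4=78  P5=45  P6=30
Waiting(P5) = turnaround − burst = 45 − 15 = 30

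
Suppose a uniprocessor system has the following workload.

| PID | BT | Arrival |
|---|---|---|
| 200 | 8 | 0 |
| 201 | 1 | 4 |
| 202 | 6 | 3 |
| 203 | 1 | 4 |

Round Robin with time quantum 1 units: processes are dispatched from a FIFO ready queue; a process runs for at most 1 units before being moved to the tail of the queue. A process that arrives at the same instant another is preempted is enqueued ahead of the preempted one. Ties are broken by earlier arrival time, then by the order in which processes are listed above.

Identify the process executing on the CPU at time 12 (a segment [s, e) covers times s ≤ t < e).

Timeline: | 200 0-3 | 202 3-4 | 200 4-5 | 201 5-6 | 203 6-7 | 202 7-8 | 200 8-9 | 202 9-10 | 200 10-11 | 202 11-12 | 200 12-13 | 202 13-14 | 200 14-15 | 202 15-16 |
Completion: 200=15  201=6  202=16  203=7
Turnaround (C−A): 200=15  201=2  202=13  203=3

200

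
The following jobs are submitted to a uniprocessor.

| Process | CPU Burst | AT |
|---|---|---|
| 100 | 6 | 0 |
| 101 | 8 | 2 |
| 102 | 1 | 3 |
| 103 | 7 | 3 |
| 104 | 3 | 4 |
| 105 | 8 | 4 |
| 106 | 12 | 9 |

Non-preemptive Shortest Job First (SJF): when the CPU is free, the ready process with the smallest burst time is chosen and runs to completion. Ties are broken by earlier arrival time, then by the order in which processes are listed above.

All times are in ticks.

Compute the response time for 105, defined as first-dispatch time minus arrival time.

21

Schedule: | 100 0-6 | 102 6-7 | 104 7-10 | 103 10-17 | 101 17-25 | 105 25-33 | 106 33-45 |
Completion: 100=6  101=25  102=7  103=17  104=10  105=33  106=45
Turnaround (C−A): 100=6  101=23  102=4  103=14  104=6  105=29  106=36
Response(105) = first start − arrival = 25 − 4 = 21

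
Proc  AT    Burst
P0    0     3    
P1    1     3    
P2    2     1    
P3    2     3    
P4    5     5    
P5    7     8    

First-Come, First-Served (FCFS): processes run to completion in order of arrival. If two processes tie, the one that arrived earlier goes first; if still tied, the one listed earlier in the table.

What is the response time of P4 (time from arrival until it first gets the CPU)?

5

Gantt: | P0 0-3 | P1 3-6 | P2 6-7 | P3 7-10 | P4 10-15 | P5 15-23 |
Completion: P0=3  P1=6  P2=7  P3=10  P4=15  P5=23
Response(P4) = first start − arrival = 10 − 5 = 5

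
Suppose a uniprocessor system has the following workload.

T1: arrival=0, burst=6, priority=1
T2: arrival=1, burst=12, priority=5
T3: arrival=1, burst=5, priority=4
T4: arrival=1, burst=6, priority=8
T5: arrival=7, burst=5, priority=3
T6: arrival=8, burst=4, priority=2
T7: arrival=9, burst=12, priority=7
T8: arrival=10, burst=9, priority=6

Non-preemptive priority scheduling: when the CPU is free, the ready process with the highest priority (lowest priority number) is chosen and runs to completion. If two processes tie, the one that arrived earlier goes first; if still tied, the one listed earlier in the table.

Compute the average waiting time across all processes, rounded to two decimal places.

Gantt: | T1 0-6 | T3 6-11 | T6 11-15 | T5 15-20 | T2 20-32 | T8 32-41 | T7 41-53 | T4 53-59 |
Completion: T1=6  T2=32  T3=11  T4=59  T5=20  T6=15  T7=53  T8=41
Waiting times: T1=0, T2=19, T3=5, T4=52, T5=8, T6=3, T7=32, T8=22
Average waiting = (0+19+5+52+8+3+32+22) / 8 = 141/8 = 17.63

17.63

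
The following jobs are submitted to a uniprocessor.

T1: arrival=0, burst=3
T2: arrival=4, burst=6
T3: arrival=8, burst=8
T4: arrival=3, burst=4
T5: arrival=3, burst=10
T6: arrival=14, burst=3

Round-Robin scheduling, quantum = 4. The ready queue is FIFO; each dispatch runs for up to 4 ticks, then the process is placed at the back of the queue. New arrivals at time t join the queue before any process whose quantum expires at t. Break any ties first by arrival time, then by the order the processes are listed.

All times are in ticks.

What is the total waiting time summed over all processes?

Gantt: | T1 0-3 | T4 3-7 | T5 7-11 | T2 11-15 | T3 15-19 | T5 19-23 | T6 23-26 | T2 26-28 | T3 28-32 | T5 32-34 |
Completion: T1=3  T2=28  T3=32  T4=7  T5=34  T6=26
Waiting = turnaround − burst: T1=0, T2=18, T3=16, T4=0, T5=21, T6=9
Total waiting = 0 + 18 + 16 + 0 + 21 + 9 = 64

64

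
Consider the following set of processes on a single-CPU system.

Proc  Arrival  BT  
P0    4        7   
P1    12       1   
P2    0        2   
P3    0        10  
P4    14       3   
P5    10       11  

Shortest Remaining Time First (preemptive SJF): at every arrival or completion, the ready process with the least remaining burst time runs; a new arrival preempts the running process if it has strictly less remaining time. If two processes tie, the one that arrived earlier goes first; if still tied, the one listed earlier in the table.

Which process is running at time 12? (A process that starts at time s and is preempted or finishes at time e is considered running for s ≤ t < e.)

Schedule: | P2 0-2 | P3 2-4 | P0 4-11 | P3 11-12 | P1 12-13 | P3 13-14 | P4 14-17 | P3 17-23 | P5 23-34 |
Completion: P0=11  P1=13  P2=2  P3=23  P4=17  P5=34
Turnaround (C−A): P0=7  P1=1  P2=2  P3=23  P4=3  P5=24

P1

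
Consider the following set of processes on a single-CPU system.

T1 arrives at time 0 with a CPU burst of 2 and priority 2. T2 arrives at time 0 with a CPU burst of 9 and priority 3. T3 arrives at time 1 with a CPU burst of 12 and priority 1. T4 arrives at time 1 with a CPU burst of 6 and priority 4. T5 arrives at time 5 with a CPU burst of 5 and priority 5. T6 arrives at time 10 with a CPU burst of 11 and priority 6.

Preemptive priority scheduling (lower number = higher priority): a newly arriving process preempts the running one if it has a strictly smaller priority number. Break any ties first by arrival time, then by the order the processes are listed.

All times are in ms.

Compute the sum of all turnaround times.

141

Gantt: | T1 0-1 | T3 1-13 | T1 13-14 | T2 14-23 | T4 23-29 | T5 29-34 | T6 34-45 |
Completion: T1=14  T2=23  T3=13  T4=29  T5=34  T6=45
Turnaround = completion − arrival: T1=14, T2=23, T3=12, T4=28, T5=29, T6=35
Total turnaround = 14 + 23 + 12 + 28 + 29 + 35 = 141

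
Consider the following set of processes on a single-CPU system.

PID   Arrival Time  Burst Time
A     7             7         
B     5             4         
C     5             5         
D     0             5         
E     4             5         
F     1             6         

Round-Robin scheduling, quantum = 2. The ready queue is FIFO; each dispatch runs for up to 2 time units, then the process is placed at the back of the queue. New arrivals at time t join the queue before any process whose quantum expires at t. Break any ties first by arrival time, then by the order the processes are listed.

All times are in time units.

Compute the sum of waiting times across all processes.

94

Timeline: | D 0-2 | F 2-4 | D 4-6 | E 6-8 | F 8-10 | B 10-12 | C 12-14 | D 14-15 | A 15-17 | E 17-19 | F 19-21 | B 21-23 | C 23-25 | A 25-27 | E 27-28 | C 28-29 | A 29-32 |
Completion: A=32  B=23  C=29  D=15  E=28  F=21
Turnaround (C−A): A=25  B=18  C=24  D=15  E=24  F=20
Waiting = turnaround − burst: A=18, B=14, C=19, D=10, E=19, F=14
Total waiting = 18 + 14 + 19 + 10 + 19 + 14 = 94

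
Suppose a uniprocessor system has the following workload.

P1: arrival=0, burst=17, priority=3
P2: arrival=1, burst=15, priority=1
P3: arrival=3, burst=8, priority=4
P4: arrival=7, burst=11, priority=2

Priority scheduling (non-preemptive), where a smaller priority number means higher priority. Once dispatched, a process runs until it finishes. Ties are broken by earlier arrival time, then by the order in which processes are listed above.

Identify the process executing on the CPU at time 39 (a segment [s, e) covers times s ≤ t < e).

Timeline: | P1 0-17 | P2 17-32 | P4 32-43 | P3 43-51 |
Completion: P1=17  P2=32  P3=51  P4=43

P4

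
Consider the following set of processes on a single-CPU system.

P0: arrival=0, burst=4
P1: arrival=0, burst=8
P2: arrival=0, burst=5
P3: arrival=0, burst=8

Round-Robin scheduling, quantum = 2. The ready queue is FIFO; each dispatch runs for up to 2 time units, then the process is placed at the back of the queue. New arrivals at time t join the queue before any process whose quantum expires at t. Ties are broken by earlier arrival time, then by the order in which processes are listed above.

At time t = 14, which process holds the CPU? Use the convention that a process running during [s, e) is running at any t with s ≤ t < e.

Gantt: | P0 0-2 | P1 2-4 | P2 4-6 | P3 6-8 | P0 8-10 | P1 10-12 | P2 12-14 | P3 14-16 | P1 16-18 | P2 18-19 | P3 19-21 | P1 21-23 | P3 23-25 |
Completion: P0=10  P1=23  P2=19  P3=25

P3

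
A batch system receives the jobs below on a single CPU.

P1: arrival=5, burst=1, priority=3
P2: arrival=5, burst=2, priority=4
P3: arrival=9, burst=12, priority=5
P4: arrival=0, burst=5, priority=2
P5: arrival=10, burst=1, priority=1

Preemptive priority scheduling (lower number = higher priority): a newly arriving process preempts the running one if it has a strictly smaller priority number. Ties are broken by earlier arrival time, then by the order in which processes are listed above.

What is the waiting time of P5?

Timeline: | P4 0-5 | P1 5-6 | P2 6-8 | idle 8-9 | P3 9-10 | P5 10-11 | P3 11-22 |
Completion: P1=6  P2=8  P3=22  P4=5  P5=11
Turnaround (C−A): P1=1  P2=3  P3=13  P4=5  P5=1
Waiting(P5) = turnaround − burst = 1 − 1 = 0

0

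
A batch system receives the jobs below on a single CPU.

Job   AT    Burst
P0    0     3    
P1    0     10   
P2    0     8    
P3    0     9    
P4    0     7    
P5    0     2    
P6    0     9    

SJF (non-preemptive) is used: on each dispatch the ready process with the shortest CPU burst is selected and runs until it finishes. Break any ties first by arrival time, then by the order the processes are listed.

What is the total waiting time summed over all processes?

Schedule: | P5 0-2 | P0 2-5 | P4 5-12 | P2 12-20 | P3 20-29 | P6 29-38 | P1 38-48 |
Completion: P0=5  P1=48  P2=20  P3=29  P4=12  P5=2  P6=38
Turnaround (C−A): P0=5  P1=48  P2=20  P3=29  P4=12  P5=2  P6=38
Waiting = turnaround − burst: P0=2, P1=38, P2=12, P3=20, P4=5, P5=0, P6=29
Total waiting = 2 + 38 + 12 + 20 + 5 + 0 + 29 = 106

106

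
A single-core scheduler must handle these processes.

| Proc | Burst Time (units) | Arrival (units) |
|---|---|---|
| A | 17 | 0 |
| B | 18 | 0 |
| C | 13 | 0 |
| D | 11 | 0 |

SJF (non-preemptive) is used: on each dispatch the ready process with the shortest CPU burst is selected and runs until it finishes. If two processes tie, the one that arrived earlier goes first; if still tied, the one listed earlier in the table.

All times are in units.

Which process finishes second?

Schedule: | D 0-11 | C 11-24 | A 24-41 | B 41-59 |
Completion: A=41  B=59  C=24  D=11
Finish order: D → C → A → B

C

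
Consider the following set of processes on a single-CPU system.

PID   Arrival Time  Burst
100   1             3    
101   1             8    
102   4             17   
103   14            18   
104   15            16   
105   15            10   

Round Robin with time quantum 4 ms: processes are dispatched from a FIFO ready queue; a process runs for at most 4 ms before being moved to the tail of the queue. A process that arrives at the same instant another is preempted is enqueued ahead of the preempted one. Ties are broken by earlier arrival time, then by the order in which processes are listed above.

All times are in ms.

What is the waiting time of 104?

Gantt: | idle 0-1 | 100 1-4 | 101 4-8 | 102 8-12 | 101 12-16 | 102 16-20 | 103 20-24 | 104 24-28 | 105 28-32 | 102 32-36 | 103 36-40 | 104 40-44 | 105 44-48 | 102 48-52 | 103 52-56 | 104 56-60 | 105 60-62 | 102 62-63 | 103 63-67 | 104 67-71 | 103 71-73 |
Completion: 100=4  101=16  102=63  103=73  104=71  105=62
Turnaround (C−A): 100=3  101=15  102=59  103=59  104=56  105=47
Waiting(104) = turnaround − burst = 56 − 16 = 40

40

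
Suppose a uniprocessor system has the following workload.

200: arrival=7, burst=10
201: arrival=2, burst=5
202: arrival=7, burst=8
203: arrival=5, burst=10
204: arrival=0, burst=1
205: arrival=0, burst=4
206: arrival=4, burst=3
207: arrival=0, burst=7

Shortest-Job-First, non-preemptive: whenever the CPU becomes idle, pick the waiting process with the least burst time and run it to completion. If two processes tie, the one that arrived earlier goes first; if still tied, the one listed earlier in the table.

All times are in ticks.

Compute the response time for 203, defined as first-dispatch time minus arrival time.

Gantt: | 204 0-1 | 205 1-5 | 206 5-8 | 201 8-13 | 207 13-20 | 202 20-28 | 203 28-38 | 200 38-48 |
Completion: 200=48  201=13  202=28  203=38  204=1  205=5  206=8  207=20
Response(203) = first start − arrival = 28 − 5 = 23

23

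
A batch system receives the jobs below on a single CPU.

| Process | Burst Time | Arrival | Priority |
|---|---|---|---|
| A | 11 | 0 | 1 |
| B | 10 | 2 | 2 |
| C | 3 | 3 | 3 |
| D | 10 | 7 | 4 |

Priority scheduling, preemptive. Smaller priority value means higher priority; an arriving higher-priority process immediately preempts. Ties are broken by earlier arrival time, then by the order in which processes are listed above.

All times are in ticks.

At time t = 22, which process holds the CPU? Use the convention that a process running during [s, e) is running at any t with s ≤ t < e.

Schedule: | A 0-11 | B 11-21 | C 21-24 | D 24-34 |
Completion: A=11  B=21  C=24  D=34
Turnaround (C−A): A=11  B=19  C=21  D=27

C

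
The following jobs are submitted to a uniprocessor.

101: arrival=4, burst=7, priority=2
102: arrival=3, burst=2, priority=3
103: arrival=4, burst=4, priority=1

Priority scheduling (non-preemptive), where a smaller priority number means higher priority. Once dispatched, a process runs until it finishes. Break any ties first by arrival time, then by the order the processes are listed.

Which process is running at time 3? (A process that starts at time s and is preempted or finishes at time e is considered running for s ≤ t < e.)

102

Timeline: | idle 0-3 | 102 3-5 | 103 5-9 | 101 9-16 |
Completion: 101=16  102=5  103=9
Turnaround (C−A): 101=12  102=2  103=5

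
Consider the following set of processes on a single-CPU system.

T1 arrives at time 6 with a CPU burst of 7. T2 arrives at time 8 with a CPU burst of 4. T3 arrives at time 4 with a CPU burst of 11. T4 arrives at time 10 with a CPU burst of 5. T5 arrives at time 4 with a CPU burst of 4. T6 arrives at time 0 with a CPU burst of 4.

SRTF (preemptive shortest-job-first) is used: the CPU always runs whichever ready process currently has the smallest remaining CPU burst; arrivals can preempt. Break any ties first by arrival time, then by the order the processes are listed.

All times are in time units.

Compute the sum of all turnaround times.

68

Schedule: | T6 0-4 | T5 4-8 | T2 8-12 | T4 12-17 | T1 17-24 | T3 24-35 |
Completion: T1=24  T2=12  T3=35  T4=17  T5=8  T6=4
Turnaround = completion − arrival: T1=18, T2=4, T3=31, T4=7, T5=4, T6=4
Total turnaround = 18 + 4 + 31 + 7 + 4 + 4 = 68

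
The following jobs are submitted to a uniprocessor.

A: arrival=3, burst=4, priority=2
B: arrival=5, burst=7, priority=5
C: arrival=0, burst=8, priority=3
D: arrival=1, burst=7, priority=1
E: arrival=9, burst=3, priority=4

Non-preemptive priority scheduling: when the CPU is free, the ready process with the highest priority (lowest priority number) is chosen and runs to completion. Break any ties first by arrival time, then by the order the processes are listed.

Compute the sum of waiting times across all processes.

Gantt: | C 0-8 | D 8-15 | A 15-19 | E 19-22 | B 22-29 |
Completion: A=19  B=29  C=8  D=15  E=22
Waiting = turnaround − burst: A=12, B=17, C=0, D=7, E=10
Total waiting = 12 + 17 + 0 + 7 + 10 = 46

46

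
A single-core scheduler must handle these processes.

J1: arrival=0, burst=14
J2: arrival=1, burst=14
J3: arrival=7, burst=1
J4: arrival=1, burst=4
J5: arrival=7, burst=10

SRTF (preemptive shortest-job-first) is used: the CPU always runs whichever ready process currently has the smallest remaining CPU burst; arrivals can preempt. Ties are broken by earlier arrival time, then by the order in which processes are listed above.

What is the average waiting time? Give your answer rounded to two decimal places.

8.80

Gantt: | J1 0-1 | J4 1-5 | J1 5-7 | J3 7-8 | J5 8-18 | J1 18-29 | J2 29-43 |
Completion: J1=29  J2=43  J3=8  J4=5  J5=18
Turnaround (C−A): J1=29  J2=42  J3=1  J4=4  J5=11
Waiting times: J1=15, J2=28, J3=0, J4=0, J5=1
Average waiting = (15+28+0+0+1) / 5 = 44/5 = 8.80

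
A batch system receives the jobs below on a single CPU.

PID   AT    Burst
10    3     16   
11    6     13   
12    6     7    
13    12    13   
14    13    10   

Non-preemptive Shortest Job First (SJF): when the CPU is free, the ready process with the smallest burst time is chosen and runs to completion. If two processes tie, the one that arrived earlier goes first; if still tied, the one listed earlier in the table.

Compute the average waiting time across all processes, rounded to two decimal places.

Gantt: | idle 0-3 | 10 3-19 | 12 19-26 | 14 26-36 | 11 36-49 | 13 49-62 |
Completion: 10=19  11=49  12=26  13=62  14=36
Waiting times: 10=0, 11=30, 12=13, 13=37, 14=13
Average waiting = (0+30+13+37+13) / 5 = 93/5 = 18.60

18.60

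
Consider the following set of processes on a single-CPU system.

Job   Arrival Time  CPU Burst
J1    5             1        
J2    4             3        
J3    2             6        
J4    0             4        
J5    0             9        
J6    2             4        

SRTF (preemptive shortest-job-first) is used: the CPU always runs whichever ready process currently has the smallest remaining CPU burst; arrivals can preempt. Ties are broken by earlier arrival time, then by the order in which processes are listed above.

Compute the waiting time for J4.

0

Gantt: | J4 0-4 | J2 4-5 | J1 5-6 | J2 6-8 | J6 8-12 | J3 12-18 | J5 18-27 |
Completion: J1=6  J2=8  J3=18  J4=4  J5=27  J6=12
Turnaround (C−A): J1=1  J2=4  J3=16  J4=4  J5=27  J6=10
Waiting(J4) = turnaround − burst = 4 − 4 = 0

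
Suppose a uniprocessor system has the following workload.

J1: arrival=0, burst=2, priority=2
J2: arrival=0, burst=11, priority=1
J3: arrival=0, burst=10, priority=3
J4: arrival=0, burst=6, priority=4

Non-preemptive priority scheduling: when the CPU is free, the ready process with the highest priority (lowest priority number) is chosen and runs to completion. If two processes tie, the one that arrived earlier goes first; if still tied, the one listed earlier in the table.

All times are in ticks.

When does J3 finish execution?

Timeline: | J2 0-11 | J1 11-13 | J3 13-23 | J4 23-29 |
Completion: J1=13  J2=11  J3=23  J4=29
Turnaround (C−A): J1=13  J2=11  J3=23  J4=29

23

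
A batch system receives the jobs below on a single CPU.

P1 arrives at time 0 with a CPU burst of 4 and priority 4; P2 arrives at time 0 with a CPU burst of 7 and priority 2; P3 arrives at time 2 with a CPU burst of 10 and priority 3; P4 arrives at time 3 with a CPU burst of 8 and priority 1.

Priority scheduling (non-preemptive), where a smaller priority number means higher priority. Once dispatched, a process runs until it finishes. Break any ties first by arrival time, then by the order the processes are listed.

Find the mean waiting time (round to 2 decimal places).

10.50

Schedule: | P2 0-7 | P4 7-15 | P3 15-25 | P1 25-29 |
Completion: P1=29  P2=7  P3=25  P4=15
Waiting times: P1=25, P2=0, P3=13, P4=4
Average waiting = (25+0+13+4) / 4 = 42/4 = 10.50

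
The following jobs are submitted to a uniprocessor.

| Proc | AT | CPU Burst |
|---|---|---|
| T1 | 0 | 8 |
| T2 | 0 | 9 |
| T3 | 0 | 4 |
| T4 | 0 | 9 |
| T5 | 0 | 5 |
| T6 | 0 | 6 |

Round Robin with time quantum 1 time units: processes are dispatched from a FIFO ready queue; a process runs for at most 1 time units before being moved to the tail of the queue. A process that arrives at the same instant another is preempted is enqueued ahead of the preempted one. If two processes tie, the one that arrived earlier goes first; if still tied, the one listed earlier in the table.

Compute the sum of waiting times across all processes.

Gantt: | T1 0-1 | T2 1-2 | T3 2-3 | T4 3-4 | T5 4-5 | T6 5-6 | T1 6-7 | T2 7-8 | T3 8-9 | T4 9-10 | T5 10-11 | T6 11-12 | T1 12-13 | T2 13-14 | T3 14-15 | T4 15-16 | T5 16-17 | T6 17-18 | T1 18-19 | T2 19-20 | T3 20-21 | T4 21-22 | T5 22-23 | T6 23-24 | T1 24-25 | T2 25-26 | T4 26-27 | T5 27-28 | T6 28-29 | T1 29-30 | T2 30-31 | T4 31-32 | T6 32-33 | T1 33-34 | T2 34-35 | T4 35-36 | T1 36-37 | T2 37-38 | T4 38-39 | T2 39-40 | T4 40-41 |
Completion: T1=37  T2=40  T3=21  T4=41  T5=28  T6=33
Turnaround (C−A): T1=37  T2=40  T3=21  T4=41  T5=28  T6=33
Waiting = turnaround − burst: T1=29, T2=31, T3=17, T4=32, T5=23, T6=27
Total waiting = 29 + 31 + 17 + 32 + 23 + 27 = 159

159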